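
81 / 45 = 9 / 5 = 1.80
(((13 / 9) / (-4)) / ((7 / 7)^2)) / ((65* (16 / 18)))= -1 / 160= -0.01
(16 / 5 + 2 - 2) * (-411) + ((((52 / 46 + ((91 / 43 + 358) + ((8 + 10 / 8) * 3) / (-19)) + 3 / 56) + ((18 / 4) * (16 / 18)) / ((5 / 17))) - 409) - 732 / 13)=-96242377269 / 68399240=-1407.07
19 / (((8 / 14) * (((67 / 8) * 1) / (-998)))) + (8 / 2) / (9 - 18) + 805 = -1904065 / 603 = -3157.65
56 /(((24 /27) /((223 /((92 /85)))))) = 1194165 /92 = 12980.05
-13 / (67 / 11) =-143 / 67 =-2.13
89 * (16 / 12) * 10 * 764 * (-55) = -149591200 / 3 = -49863733.33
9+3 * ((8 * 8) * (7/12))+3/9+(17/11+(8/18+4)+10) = 13595/99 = 137.32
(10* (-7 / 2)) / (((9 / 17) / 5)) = -2975 / 9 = -330.56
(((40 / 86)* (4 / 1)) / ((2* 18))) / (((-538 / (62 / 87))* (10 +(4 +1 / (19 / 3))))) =-11780 / 2436322509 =-0.00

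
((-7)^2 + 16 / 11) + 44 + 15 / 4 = 4321 / 44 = 98.20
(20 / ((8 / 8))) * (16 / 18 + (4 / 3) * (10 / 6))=560 / 9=62.22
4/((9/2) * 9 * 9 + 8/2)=8/737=0.01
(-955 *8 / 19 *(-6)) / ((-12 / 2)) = -402.11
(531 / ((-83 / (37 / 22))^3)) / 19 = -0.00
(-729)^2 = 531441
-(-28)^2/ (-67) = 784/ 67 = 11.70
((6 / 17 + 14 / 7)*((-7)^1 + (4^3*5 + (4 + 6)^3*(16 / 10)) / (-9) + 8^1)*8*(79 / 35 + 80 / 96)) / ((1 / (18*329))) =-1243546304 / 17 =-73149782.59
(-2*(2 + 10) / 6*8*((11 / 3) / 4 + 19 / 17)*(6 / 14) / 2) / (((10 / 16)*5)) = -2656 / 595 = -4.46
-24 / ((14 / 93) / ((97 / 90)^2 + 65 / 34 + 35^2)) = -195789.98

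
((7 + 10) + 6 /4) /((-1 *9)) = -37 /18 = -2.06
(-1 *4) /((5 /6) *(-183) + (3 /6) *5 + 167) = -4 /17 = -0.24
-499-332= -831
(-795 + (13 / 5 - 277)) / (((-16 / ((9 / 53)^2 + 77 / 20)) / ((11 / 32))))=12816988921 / 143820800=89.12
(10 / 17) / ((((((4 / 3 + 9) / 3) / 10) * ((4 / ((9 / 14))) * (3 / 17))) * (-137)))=-675 / 59458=-0.01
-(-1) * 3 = 3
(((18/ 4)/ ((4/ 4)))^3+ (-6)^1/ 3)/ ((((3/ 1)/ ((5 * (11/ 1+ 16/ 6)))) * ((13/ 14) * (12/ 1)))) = 1023155/ 5616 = 182.19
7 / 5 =1.40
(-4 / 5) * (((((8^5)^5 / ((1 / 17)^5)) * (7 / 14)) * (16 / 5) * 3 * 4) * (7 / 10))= -72093075073343878516653051346944 / 125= -576744600586751028133224400000.00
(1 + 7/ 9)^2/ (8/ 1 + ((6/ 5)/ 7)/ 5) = 22400/ 56943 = 0.39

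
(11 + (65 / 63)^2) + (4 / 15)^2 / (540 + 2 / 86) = 27798162508 / 2304103725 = 12.06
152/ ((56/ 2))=38/ 7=5.43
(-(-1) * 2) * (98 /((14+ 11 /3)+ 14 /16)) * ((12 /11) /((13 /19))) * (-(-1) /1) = 16.85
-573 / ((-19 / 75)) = 42975 / 19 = 2261.84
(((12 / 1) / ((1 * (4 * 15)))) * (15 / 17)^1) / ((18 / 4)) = 2 / 51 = 0.04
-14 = -14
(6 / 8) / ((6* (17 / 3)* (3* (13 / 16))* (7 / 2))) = 4 / 1547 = 0.00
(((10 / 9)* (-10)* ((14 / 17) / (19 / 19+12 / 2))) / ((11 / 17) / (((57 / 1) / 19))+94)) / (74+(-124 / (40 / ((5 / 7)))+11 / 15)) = -0.00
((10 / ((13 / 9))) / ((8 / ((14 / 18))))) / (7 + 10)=35 / 884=0.04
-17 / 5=-3.40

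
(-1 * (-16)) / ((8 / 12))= 24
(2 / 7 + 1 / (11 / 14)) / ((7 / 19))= 4.23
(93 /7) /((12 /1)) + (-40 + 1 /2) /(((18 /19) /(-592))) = 6220423 /252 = 24684.22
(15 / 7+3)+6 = 78 / 7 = 11.14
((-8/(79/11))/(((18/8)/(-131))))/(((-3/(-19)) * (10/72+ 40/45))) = 3504512/8769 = 399.65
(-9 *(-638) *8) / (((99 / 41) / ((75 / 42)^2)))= 60663.27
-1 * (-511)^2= -261121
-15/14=-1.07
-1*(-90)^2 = -8100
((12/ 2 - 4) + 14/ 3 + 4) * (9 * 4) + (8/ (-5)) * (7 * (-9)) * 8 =5952/ 5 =1190.40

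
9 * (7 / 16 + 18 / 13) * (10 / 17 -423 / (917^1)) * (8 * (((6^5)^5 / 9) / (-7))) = -10661940832128251574878208 / 1418599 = -7515824297160967669.42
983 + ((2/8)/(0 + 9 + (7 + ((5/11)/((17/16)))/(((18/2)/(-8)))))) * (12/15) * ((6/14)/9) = 904439201/920080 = 983.00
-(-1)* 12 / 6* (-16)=-32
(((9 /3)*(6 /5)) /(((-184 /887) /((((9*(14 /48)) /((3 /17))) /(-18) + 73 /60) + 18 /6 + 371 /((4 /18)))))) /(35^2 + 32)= -1068374647 /46257600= -23.10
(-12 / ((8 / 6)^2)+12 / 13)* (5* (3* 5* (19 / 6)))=-143925 / 104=-1383.89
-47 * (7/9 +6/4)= -1927/18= -107.06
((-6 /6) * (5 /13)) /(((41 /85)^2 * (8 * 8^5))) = -0.00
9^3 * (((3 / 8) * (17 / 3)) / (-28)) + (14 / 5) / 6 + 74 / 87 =-1754201 / 32480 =-54.01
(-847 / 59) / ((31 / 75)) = -63525 / 1829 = -34.73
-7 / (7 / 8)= -8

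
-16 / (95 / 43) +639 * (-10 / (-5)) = 120722 / 95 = 1270.76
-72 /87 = -24 /29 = -0.83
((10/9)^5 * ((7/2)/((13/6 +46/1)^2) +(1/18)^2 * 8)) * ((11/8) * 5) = 0.31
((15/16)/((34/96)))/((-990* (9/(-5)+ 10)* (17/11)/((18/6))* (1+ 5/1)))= -5/47396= -0.00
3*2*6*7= 252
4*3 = 12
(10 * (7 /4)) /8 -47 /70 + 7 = 4769 /560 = 8.52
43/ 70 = 0.61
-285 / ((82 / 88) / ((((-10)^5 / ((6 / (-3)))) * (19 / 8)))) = -1489125000 / 41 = -36320121.95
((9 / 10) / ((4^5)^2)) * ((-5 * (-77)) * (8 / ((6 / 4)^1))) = 231 / 131072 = 0.00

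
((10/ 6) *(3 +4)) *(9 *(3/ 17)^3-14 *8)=-19250455/ 14739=-1306.09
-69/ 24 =-23/ 8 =-2.88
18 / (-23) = -18 / 23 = -0.78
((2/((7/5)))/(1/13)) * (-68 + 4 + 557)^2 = 31596370/7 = 4513767.14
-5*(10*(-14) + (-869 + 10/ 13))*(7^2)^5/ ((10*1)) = 3702403088643/ 26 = 142400118793.96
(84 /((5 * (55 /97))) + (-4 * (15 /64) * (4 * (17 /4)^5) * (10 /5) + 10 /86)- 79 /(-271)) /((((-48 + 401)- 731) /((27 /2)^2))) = 4999.49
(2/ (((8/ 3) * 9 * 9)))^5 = 1/ 14693280768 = 0.00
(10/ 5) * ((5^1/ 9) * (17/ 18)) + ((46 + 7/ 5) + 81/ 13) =287891/ 5265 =54.68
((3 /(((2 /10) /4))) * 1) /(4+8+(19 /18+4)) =1080 /307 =3.52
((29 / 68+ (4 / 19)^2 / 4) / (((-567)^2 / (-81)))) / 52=-10741 / 5066412624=-0.00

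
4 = 4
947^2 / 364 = 896809 / 364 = 2463.76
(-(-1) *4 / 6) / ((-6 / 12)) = -1.33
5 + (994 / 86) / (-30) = 5953 / 1290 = 4.61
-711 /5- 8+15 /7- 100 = -248.06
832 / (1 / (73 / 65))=4672 / 5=934.40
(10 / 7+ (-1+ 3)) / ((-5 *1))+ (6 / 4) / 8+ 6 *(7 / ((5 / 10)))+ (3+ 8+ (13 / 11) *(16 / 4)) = 611251 / 6160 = 99.23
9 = 9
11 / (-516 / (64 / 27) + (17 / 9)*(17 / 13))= -20592 / 402887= -0.05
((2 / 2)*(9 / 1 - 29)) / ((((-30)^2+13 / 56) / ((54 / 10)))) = -6048 / 50413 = -0.12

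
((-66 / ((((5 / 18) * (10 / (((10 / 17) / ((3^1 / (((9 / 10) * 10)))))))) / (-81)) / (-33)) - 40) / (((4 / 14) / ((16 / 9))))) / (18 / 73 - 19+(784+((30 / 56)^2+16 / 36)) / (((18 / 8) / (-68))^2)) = -154626387852384 / 158864869340635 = -0.97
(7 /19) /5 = 7 /95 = 0.07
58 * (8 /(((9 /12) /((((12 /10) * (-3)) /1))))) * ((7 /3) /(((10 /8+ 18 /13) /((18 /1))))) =-24321024 /685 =-35505.14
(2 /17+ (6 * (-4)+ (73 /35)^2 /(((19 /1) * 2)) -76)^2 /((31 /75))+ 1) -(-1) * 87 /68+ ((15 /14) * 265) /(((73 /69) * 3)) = 40397732657417609 /1667258121550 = 24230.04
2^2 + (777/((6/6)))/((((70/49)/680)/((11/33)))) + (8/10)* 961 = 620284/5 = 124056.80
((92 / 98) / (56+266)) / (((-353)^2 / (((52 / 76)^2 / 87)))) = 169 / 1342363038009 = 0.00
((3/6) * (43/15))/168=43/5040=0.01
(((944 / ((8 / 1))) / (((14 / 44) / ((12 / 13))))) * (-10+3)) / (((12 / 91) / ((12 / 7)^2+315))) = -40443084 / 7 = -5777583.43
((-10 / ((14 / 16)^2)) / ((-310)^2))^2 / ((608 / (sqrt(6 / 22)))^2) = 3 / 220129796007275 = 0.00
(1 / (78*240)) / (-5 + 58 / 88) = -11 / 893880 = -0.00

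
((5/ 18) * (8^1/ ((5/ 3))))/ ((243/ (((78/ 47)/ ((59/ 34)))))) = 3536/ 673839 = 0.01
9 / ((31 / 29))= 261 / 31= 8.42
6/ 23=0.26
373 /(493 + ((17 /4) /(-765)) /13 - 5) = 872820 /1141919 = 0.76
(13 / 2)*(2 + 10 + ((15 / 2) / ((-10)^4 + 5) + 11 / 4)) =511615 / 5336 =95.88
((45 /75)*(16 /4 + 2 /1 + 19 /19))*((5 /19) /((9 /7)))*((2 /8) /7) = 7 /228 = 0.03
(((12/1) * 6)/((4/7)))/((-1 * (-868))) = 9/62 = 0.15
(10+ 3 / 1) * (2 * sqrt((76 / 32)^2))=247 / 4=61.75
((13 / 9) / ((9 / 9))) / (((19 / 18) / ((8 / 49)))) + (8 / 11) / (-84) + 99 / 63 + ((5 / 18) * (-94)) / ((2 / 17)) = -40583533 / 184338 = -220.16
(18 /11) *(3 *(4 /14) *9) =972 /77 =12.62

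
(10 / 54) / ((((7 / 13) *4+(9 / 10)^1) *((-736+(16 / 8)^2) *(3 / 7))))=-0.00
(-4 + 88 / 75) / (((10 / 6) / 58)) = -12296 / 125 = -98.37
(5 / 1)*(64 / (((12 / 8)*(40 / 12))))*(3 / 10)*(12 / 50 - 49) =-117024 / 125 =-936.19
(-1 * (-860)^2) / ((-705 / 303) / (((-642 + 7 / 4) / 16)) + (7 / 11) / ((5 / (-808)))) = 1315226519750 / 182769927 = 7196.08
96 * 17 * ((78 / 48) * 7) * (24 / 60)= 37128 / 5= 7425.60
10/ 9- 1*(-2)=28/ 9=3.11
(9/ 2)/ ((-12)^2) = 1/ 32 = 0.03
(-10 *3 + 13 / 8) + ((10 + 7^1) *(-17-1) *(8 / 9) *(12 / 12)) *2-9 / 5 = -22967 / 40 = -574.18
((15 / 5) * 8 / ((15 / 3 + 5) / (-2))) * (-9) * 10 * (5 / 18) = 120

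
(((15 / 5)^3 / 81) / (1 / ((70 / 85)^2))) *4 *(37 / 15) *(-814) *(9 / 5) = -23612512 / 7225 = -3268.17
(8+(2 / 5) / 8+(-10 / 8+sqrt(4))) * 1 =44 / 5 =8.80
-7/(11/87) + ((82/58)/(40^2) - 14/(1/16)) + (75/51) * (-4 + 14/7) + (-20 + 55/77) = -18317831131/60737600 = -301.59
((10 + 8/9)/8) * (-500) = -6125/9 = -680.56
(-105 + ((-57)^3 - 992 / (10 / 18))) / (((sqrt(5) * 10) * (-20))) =467709 * sqrt(5) / 2500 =418.33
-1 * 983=-983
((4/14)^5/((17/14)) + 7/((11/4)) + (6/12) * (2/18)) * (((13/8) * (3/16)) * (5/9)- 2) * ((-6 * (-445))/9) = -6579992135545/4655097216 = -1413.50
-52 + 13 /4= -195 /4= -48.75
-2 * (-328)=656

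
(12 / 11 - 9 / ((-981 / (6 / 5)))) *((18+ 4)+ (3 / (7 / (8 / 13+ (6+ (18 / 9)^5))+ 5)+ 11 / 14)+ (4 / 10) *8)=1775046513 / 60639425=29.27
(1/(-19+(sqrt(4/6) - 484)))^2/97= 9/(97 * (1509 - sqrt(6))^2)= 0.00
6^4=1296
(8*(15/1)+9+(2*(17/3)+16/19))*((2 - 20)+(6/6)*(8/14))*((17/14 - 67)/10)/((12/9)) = 452088507/37240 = 12139.86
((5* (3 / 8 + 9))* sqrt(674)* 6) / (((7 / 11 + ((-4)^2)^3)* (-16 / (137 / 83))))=-188375* sqrt(674) / 26597184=-0.18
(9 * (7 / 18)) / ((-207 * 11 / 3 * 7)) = -1 / 1518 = -0.00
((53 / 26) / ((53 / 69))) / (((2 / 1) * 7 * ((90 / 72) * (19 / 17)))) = 1173 / 8645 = 0.14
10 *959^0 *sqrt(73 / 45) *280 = 560 *sqrt(365) / 3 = 3566.26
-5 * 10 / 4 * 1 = -25 / 2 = -12.50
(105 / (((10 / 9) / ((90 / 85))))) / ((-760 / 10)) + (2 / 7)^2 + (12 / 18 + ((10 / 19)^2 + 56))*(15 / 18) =46.22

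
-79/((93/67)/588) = -1037428/31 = -33465.42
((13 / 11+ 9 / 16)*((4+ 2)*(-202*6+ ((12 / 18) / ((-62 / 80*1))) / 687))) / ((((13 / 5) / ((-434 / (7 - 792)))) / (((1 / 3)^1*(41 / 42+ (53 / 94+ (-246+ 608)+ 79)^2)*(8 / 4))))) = -350610283.16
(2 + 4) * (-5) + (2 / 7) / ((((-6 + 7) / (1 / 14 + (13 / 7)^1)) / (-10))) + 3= -1593 / 49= -32.51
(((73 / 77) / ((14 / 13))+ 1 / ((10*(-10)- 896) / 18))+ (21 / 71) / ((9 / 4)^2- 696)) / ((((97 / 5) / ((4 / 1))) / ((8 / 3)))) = 2667784352 / 5629895229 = 0.47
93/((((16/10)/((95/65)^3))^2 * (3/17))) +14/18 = 5580627750007/2780241984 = 2007.25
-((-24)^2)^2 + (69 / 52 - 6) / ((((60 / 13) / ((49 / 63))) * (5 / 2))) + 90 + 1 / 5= -66337223 / 200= -331686.12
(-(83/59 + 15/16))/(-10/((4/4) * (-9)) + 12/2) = -19917/60416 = -0.33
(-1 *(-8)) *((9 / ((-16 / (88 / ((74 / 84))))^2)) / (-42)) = -91476 / 1369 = -66.82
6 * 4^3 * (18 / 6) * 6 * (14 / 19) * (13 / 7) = 179712 / 19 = 9458.53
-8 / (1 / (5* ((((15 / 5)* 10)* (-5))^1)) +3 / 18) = -1500 / 31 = -48.39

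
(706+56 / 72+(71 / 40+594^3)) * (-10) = -75450705319 / 36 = -2095852925.53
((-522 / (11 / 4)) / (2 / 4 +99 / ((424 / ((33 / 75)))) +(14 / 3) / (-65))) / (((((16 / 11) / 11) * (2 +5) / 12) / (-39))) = 277727907600 / 1536437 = 180761.01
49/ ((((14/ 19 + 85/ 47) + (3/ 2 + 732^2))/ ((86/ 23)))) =7526204/ 22010744447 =0.00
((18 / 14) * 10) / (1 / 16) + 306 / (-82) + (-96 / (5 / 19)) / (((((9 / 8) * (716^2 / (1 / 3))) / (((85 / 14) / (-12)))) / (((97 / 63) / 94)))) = 148492338213934 / 735173984349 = 201.98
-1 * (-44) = 44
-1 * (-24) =24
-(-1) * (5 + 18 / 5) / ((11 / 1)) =43 / 55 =0.78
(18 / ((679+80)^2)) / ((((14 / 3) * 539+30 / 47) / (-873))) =-123093 / 11353660384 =-0.00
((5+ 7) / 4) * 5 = 15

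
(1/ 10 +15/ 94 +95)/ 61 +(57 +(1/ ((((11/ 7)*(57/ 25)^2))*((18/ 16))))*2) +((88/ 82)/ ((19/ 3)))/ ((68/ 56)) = 189351744625627/ 3213774358245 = 58.92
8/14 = 4/7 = 0.57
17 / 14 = 1.21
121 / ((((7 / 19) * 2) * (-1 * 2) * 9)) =-2299 / 252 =-9.12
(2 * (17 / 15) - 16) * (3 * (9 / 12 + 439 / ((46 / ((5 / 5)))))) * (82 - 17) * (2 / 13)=-97541 / 23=-4240.91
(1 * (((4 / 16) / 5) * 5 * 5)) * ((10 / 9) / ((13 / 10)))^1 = 125 / 117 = 1.07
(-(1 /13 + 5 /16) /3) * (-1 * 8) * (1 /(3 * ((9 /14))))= 7 /13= 0.54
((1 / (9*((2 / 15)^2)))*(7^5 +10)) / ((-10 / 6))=-252255 / 4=-63063.75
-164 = -164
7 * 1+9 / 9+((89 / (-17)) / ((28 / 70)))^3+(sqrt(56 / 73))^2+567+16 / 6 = -14319613567 / 8607576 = -1663.61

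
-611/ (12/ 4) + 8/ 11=-6697/ 33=-202.94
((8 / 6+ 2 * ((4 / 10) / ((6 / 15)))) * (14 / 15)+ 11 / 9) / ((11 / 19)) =247 / 33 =7.48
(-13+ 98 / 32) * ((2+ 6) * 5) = -795 / 2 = -397.50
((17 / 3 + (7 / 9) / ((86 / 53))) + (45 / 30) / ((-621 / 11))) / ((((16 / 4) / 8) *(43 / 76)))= 8279288 / 382743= 21.63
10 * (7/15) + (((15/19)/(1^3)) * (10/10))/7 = 1907/399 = 4.78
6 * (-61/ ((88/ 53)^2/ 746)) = -191739531/ 1936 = -99039.01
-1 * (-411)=411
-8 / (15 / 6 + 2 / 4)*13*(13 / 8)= -169 / 3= -56.33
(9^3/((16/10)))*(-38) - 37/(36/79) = -313109/18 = -17394.94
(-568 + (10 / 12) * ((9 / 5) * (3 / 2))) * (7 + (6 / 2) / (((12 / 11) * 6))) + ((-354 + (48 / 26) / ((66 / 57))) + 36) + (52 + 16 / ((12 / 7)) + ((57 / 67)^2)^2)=-412563651352025 / 92211529696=-4474.10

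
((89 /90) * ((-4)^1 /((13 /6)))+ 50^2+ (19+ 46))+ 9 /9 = 500014 /195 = 2564.17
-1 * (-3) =3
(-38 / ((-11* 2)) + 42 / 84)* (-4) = -98 / 11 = -8.91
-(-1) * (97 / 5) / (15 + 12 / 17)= 1649 / 1335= 1.24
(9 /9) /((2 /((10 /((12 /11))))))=4.58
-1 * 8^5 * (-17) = 557056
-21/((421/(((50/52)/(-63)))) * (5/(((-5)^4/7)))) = 3125/229866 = 0.01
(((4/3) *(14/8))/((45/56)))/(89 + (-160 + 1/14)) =-5488/134055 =-0.04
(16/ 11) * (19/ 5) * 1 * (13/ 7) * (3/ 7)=11856/ 2695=4.40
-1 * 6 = -6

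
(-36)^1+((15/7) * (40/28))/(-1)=-1914/49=-39.06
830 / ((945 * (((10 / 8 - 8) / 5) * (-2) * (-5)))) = -332 / 5103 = -0.07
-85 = -85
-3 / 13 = -0.23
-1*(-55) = 55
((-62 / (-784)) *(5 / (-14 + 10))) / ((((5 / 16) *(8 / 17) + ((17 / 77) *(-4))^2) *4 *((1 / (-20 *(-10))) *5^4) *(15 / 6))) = -63767 / 18686100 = -0.00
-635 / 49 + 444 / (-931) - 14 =-3649 / 133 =-27.44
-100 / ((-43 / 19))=1900 / 43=44.19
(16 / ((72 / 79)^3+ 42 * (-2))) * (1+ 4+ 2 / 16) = -0.99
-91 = -91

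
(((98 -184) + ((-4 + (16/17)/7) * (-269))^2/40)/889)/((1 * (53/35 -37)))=-953929610/1116835587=-0.85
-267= -267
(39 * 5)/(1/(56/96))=455/4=113.75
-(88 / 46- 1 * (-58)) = -1378 / 23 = -59.91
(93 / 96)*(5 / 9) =155 / 288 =0.54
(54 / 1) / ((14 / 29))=783 / 7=111.86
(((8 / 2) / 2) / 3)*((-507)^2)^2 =44049458934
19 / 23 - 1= -4 / 23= -0.17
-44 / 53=-0.83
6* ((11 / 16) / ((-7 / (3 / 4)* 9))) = -0.05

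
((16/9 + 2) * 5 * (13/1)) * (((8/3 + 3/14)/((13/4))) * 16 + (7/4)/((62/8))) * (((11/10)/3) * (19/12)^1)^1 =433263479/210924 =2054.12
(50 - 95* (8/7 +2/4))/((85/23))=-6831/238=-28.70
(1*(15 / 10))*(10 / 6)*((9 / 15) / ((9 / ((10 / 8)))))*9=15 / 8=1.88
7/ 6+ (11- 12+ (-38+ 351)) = 1879/ 6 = 313.17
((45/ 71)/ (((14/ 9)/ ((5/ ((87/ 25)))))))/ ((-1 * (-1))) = 16875/ 28826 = 0.59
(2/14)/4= 1/28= 0.04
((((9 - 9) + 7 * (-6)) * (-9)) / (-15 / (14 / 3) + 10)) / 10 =2646 / 475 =5.57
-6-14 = -20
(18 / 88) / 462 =3 / 6776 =0.00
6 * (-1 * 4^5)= -6144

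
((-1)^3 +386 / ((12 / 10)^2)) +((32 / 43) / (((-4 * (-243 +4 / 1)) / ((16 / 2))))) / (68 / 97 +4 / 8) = 267.06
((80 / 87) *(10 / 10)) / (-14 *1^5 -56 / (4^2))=-32 / 609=-0.05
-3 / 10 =-0.30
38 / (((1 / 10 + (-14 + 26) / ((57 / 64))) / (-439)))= -3169580 / 2579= -1229.00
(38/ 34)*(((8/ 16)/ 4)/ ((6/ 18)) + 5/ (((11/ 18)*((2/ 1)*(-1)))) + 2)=-2869/ 1496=-1.92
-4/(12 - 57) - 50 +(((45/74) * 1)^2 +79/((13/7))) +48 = 131332717/3203460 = 41.00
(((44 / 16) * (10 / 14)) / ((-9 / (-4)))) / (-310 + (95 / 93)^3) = -983103 / 347890613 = -0.00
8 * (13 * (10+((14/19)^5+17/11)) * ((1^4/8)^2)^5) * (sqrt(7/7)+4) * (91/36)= 0.00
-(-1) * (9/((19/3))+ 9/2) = 5.92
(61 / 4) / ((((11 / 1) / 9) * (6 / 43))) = 7869 / 88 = 89.42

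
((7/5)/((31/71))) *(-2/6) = -497/465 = -1.07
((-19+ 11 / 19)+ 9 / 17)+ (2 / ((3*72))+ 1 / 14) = -17.81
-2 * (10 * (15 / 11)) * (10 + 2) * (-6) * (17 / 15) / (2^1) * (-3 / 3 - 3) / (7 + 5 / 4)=-539.50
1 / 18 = 0.06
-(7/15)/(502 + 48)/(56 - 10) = -0.00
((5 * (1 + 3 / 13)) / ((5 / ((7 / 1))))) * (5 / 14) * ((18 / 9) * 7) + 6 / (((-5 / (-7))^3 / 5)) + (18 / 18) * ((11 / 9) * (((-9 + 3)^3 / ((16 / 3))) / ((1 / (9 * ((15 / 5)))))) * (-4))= 1778204 / 325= 5471.40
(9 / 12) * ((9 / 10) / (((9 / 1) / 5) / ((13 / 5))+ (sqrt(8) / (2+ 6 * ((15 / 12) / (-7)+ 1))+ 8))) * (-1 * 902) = -168308314317 / 2397570580+ 1397322927 * sqrt(2) / 599392645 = -66.90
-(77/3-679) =1960/3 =653.33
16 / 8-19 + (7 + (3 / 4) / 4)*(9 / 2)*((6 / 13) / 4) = -11039 / 832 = -13.27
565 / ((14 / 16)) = 4520 / 7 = 645.71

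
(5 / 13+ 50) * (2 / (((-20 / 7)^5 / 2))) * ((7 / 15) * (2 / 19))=-15412019 / 296400000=-0.05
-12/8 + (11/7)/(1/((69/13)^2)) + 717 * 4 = 6886881/2366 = 2910.77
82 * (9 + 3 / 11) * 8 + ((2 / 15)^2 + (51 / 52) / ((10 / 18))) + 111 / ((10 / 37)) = 6495.39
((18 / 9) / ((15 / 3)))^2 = 4 / 25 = 0.16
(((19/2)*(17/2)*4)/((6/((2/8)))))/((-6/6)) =-323/24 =-13.46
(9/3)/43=3/43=0.07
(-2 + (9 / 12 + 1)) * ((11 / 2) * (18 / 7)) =-99 / 28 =-3.54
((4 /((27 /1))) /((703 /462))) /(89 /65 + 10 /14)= 70070 /1499499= 0.05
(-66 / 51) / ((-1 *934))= 11 / 7939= 0.00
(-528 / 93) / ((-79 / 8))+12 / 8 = 10163 / 4898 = 2.07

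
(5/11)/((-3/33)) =-5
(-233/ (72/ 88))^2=6568969/ 81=81098.38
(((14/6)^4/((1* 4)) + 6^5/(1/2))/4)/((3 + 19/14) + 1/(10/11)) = 712.80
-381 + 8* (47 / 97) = -36581 / 97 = -377.12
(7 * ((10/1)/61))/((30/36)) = 84/61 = 1.38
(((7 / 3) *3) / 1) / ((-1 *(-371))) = 1 / 53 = 0.02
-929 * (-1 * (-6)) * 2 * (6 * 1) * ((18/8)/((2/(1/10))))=-75249/10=-7524.90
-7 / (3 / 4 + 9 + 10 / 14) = -196 / 293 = -0.67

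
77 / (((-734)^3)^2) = 77 / 156378253883185216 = 0.00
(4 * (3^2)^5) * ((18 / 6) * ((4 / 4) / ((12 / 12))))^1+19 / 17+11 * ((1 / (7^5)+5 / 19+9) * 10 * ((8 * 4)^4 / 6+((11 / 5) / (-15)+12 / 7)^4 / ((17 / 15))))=17247847669586947149211 / 96470341734375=178789121.71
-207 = -207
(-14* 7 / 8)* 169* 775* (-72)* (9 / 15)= 69311970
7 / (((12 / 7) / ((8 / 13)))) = 98 / 39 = 2.51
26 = 26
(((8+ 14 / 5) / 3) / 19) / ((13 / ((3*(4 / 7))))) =216 / 8645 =0.02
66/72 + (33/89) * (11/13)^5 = 427272043/396540924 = 1.08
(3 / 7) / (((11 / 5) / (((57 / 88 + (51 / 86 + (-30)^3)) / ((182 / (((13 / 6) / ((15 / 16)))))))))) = -34054435 / 509894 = -66.79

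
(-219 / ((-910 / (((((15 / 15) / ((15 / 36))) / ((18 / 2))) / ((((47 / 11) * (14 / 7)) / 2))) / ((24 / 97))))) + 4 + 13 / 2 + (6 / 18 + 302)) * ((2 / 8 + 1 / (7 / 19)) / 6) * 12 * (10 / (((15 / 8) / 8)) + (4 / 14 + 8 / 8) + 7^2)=8130658353932 / 47153925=172428.03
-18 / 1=-18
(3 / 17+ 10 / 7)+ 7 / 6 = 1979 / 714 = 2.77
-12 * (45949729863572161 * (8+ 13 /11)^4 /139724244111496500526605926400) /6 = -0.00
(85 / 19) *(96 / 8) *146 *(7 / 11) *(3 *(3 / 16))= 1172745 / 418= 2805.61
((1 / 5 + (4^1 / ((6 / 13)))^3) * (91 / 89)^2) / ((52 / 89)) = 55996759 / 48060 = 1165.14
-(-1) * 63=63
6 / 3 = 2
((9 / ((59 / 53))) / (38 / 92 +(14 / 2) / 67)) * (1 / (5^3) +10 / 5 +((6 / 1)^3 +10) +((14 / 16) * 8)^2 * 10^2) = 942344544114 / 11763125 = 80110.05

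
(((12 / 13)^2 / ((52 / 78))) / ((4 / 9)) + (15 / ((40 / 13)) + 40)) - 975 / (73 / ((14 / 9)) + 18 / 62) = 250302929 / 9235512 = 27.10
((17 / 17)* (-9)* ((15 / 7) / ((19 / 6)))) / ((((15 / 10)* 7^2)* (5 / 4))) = -432 / 6517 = -0.07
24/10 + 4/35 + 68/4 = 683/35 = 19.51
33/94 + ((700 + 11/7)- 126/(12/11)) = 192933/329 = 586.42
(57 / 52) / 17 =57 / 884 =0.06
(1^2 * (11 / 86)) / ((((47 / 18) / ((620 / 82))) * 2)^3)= 119447014500 / 307690154269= 0.39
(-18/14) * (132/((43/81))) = -96228/301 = -319.69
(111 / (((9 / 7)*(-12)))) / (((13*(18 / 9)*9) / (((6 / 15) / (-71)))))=259 / 1495260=0.00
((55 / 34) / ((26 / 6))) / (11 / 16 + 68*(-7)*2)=-1320 / 3363841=-0.00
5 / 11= 0.45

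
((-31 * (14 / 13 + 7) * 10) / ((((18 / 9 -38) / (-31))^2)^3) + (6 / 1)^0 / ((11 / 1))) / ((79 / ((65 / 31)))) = -264785329009735 / 9773389891584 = -27.09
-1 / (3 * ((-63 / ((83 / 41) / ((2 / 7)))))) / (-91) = -83 / 201474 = -0.00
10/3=3.33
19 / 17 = 1.12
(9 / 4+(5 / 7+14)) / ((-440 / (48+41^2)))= -23465 / 352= -66.66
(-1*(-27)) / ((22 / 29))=35.59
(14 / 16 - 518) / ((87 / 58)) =-1379 / 4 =-344.75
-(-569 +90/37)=20963/37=566.57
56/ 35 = 8/ 5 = 1.60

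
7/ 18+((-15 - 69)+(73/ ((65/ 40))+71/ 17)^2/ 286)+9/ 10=-46692364727/ 628583670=-74.28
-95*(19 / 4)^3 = -651605 / 64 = -10181.33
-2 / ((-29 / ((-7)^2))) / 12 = 49 / 174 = 0.28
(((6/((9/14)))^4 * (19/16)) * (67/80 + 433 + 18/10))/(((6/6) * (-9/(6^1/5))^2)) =2119823692/30375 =69788.43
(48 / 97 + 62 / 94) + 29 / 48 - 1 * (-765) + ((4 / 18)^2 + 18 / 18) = 4536565745 / 5908464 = 767.81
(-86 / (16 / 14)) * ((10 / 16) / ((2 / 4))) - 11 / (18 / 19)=-15217 / 144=-105.67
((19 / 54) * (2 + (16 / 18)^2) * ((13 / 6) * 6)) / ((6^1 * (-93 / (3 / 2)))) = -27911 / 813564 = -0.03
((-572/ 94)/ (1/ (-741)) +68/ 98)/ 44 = 2596493/ 25333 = 102.49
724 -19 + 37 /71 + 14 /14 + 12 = 51015 /71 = 718.52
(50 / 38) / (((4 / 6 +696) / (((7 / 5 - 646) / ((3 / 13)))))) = -3809 / 722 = -5.28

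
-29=-29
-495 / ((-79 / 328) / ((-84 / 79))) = -13638240 / 6241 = -2185.27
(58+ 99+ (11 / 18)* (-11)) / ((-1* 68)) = -2705 / 1224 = -2.21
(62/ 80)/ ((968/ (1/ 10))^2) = 31/ 3748096000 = 0.00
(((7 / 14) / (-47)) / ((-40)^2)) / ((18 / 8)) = -1 / 338400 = -0.00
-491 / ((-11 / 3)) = 1473 / 11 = 133.91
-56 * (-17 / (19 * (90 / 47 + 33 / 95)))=31960 / 1443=22.15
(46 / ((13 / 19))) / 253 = 38 / 143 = 0.27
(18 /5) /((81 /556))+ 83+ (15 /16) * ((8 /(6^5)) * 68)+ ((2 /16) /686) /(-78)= 6228268639 /57788640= 107.78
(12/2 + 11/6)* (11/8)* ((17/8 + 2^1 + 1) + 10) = 62557/384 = 162.91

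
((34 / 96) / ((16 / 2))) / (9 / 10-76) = -85 / 144192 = -0.00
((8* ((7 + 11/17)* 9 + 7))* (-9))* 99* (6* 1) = -55127952/17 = -3242820.71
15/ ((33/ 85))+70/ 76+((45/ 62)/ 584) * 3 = 299377855/ 7567472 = 39.56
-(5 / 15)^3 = -1 / 27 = -0.04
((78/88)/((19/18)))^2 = 123201/174724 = 0.71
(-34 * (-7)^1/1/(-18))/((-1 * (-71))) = -119/639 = -0.19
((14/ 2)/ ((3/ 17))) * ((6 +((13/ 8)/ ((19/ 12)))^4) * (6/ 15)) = 588028861/ 5212840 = 112.80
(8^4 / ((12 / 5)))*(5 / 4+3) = 21760 / 3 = 7253.33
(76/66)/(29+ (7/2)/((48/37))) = 0.04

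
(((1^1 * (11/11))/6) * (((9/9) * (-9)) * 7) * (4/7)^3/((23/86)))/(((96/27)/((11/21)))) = -8514/7889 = -1.08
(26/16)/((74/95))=1235/592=2.09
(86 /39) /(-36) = -43 /702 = -0.06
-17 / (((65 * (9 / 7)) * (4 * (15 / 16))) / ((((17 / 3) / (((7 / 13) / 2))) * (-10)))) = 4624 / 405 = 11.42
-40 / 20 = -2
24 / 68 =6 / 17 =0.35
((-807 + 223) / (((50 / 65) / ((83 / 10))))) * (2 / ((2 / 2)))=-315068 / 25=-12602.72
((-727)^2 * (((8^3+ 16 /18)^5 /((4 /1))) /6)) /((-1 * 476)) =-34613685561940928054272 /21080493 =-1641977043038838.23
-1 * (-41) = 41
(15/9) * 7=35/3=11.67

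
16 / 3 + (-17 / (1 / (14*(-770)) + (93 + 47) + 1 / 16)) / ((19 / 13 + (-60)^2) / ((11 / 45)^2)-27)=763117616083972 / 143084607065991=5.33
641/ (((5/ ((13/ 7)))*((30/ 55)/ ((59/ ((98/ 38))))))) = 102754223/ 10290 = 9985.83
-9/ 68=-0.13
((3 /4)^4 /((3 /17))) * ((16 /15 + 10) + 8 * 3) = 40239 /640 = 62.87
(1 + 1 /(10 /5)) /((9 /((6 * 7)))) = 7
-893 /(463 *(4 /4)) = -893 /463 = -1.93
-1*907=-907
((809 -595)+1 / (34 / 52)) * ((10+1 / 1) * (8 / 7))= 322432 / 119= 2709.51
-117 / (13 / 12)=-108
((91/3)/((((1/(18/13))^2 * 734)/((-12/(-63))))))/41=72/195611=0.00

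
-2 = -2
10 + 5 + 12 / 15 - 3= 64 / 5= 12.80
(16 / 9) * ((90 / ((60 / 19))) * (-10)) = -1520 / 3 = -506.67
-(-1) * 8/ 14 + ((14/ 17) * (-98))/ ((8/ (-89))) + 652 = 369001/ 238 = 1550.42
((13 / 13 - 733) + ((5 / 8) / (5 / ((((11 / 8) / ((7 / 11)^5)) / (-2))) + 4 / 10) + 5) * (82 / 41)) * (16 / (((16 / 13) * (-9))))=119953588157 / 114468408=1047.92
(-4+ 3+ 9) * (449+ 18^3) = 50248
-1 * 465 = -465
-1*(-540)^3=157464000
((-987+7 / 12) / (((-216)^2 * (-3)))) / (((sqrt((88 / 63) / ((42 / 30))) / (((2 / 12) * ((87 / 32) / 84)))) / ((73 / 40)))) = 25058929 * sqrt(110) / 3783838924800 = 0.00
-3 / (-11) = 0.27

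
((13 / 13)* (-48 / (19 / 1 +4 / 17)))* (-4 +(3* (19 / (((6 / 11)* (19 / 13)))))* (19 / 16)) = -44013 / 218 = -201.89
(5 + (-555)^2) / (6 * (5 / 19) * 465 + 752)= 2926285 / 14119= 207.26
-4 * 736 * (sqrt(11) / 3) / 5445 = -2944 * sqrt(11) / 16335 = -0.60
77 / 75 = 1.03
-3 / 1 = -3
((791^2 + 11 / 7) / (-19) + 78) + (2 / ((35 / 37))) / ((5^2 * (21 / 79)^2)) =-240854620654 / 7331625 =-32851.46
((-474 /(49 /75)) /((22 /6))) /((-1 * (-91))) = -106650 /49049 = -2.17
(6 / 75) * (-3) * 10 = -12 / 5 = -2.40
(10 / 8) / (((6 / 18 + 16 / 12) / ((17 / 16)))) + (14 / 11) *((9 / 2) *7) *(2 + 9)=28275 / 64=441.80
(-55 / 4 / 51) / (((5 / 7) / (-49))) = 3773 / 204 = 18.50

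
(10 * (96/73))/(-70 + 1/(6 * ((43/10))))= -24768/131765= -0.19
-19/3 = -6.33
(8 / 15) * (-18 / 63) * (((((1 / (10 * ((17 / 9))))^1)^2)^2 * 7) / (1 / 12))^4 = -17160819968956899501 / 594008689888511578137207031250000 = -0.00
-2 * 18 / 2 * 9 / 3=-54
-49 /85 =-0.58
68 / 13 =5.23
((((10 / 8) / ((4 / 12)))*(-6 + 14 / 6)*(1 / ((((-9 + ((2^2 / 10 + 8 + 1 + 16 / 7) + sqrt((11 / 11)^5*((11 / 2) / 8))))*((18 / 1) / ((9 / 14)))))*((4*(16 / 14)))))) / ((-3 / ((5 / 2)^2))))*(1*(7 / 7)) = 2261875 / 24556992 - 1684375*sqrt(11) / 196455936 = 0.06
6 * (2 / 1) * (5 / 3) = 20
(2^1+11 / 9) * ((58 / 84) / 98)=841 / 37044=0.02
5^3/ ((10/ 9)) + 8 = 241/ 2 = 120.50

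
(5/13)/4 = 5/52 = 0.10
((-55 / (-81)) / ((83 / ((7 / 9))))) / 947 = 385 / 57300129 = 0.00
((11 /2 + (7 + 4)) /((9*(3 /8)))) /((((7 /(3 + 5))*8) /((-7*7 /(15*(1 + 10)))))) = -28 /135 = -0.21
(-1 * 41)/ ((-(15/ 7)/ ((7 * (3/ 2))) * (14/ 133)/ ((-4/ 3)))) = -38171/ 15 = -2544.73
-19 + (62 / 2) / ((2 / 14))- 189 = 9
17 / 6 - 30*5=-883 / 6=-147.17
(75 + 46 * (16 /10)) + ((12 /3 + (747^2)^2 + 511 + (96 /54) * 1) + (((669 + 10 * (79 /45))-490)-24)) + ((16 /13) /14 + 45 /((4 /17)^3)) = 27201636865906721 /87360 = 311374048373.47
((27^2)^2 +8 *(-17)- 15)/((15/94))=9988252/3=3329417.33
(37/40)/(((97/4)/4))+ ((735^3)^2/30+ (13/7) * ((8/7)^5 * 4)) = 599739639317926566776847/114119530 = 5255363734129702.14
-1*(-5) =5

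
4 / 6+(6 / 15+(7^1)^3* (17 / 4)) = 87529 / 60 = 1458.82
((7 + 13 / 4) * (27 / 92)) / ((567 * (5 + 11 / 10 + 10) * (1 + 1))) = 205 / 1244208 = 0.00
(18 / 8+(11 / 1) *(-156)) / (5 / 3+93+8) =-20565 / 1232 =-16.69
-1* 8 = -8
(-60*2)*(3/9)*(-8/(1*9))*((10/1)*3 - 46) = -5120/9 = -568.89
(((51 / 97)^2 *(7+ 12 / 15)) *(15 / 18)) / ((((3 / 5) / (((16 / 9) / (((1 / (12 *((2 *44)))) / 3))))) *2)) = 79347840 / 9409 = 8433.19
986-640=346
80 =80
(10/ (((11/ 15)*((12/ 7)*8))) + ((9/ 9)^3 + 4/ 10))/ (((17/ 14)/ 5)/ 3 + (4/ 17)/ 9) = 22.36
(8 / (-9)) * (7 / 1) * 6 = -112 / 3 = -37.33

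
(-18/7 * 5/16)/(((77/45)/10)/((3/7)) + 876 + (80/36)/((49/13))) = -212625/232051244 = -0.00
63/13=4.85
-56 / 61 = -0.92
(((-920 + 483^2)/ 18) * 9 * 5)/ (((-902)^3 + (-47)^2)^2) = 0.00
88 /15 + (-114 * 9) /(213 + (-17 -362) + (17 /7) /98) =762116 /63255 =12.05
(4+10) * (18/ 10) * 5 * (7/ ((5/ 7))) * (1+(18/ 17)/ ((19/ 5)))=2549862/ 1615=1578.86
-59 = -59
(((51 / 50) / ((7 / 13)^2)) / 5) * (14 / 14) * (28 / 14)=8619 / 6125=1.41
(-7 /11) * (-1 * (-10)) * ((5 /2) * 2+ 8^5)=-2294110 /11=-208555.45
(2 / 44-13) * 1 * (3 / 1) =-855 / 22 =-38.86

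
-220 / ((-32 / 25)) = 1375 / 8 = 171.88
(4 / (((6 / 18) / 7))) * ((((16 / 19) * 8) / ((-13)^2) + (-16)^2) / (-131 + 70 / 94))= -1622912256 / 9828871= -165.12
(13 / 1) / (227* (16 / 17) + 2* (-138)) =-221 / 1060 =-0.21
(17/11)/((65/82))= 1394/715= 1.95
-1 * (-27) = 27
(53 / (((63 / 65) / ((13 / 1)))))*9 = 44785 / 7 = 6397.86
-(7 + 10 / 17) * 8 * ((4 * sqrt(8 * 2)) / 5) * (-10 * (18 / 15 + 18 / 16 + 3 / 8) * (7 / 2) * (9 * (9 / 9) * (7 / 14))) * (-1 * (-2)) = 14043456 / 85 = 165217.13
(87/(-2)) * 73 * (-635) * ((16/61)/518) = 16131540/15799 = 1021.05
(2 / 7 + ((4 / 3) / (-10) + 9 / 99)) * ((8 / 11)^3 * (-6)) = -287744 / 512435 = -0.56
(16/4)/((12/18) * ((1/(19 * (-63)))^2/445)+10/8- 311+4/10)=-30604800240/2366898738553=-0.01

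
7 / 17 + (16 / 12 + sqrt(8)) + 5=2 * sqrt(2) + 344 / 51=9.57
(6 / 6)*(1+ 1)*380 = 760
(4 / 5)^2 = 0.64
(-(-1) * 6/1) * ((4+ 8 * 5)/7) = 264/7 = 37.71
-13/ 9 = -1.44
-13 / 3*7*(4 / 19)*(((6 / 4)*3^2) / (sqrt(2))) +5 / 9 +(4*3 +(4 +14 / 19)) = 2957 / 171 - 819*sqrt(2) / 19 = -43.67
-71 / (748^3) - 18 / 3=-2511054023 / 418508992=-6.00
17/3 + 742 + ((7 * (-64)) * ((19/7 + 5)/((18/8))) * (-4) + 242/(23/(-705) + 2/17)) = 29768935/3057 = 9737.96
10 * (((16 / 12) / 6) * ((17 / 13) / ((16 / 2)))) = 85 / 234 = 0.36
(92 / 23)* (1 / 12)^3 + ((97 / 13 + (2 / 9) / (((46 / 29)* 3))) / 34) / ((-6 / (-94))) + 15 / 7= 258456311 / 46112976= 5.60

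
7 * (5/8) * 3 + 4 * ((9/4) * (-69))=-4863/8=-607.88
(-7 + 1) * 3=-18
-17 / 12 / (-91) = 17 / 1092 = 0.02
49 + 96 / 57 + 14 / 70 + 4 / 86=208052 / 4085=50.93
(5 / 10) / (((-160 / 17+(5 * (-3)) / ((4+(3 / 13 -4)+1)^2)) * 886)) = -1088 / 37236365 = -0.00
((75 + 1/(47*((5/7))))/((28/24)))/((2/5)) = 52896/329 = 160.78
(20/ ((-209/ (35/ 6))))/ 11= -350/ 6897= -0.05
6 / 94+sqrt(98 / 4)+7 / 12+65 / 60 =244 / 141+7 * sqrt(2) / 2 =6.68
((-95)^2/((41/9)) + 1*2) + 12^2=87211/41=2127.10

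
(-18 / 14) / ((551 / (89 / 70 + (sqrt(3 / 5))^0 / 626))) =-6606 / 2223865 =-0.00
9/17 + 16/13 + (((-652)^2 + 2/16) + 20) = 751622565/1768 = 425125.89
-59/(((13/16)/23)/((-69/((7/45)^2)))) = 4762494.82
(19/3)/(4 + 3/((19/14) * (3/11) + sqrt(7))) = 5934821/3270138-112651 * sqrt(7)/545023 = 1.27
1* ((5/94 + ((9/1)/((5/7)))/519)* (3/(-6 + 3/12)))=-37794/935065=-0.04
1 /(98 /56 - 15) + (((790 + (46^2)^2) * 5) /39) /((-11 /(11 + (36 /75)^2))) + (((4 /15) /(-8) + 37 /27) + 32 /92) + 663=-688916682096733 /1176639750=-585494.99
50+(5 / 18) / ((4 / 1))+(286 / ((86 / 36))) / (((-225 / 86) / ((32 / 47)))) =1600099 / 84600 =18.91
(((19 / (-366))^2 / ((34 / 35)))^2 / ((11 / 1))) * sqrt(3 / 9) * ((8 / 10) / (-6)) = -31928645 * sqrt(3) / 1026803580957792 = -0.00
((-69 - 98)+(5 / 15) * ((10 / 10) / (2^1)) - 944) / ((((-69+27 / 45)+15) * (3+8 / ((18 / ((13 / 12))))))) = 99975 / 16732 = 5.98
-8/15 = -0.53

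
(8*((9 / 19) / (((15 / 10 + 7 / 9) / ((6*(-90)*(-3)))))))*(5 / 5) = 2099520 / 779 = 2695.15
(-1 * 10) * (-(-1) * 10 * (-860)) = 86000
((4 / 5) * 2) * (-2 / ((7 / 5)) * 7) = -16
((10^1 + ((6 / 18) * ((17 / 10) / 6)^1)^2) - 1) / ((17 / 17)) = 291889 / 32400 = 9.01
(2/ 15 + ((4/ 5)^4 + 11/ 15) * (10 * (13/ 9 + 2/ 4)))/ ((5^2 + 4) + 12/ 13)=196183/ 262575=0.75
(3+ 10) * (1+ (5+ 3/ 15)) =403/ 5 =80.60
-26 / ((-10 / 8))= 104 / 5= 20.80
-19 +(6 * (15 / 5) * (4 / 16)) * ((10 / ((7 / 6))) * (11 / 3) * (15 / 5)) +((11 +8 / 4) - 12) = 2844 / 7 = 406.29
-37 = -37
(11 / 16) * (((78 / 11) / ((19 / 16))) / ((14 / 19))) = 39 / 7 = 5.57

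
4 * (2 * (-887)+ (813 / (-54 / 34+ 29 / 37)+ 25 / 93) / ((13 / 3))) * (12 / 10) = -4911551316 / 509795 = -9634.37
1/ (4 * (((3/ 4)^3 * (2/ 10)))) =80/ 27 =2.96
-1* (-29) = 29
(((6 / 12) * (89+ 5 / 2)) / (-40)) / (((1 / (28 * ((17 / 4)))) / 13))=-283101 / 160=-1769.38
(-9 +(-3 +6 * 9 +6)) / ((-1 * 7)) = -48 / 7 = -6.86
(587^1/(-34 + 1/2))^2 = 1378276/4489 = 307.03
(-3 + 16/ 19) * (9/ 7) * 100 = -36900/ 133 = -277.44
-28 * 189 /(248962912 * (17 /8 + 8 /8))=-1323 /194502275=-0.00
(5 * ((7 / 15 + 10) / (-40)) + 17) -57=-4957 / 120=-41.31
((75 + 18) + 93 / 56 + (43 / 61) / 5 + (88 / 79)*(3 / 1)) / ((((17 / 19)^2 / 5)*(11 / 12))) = 143418383601 / 214474414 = 668.70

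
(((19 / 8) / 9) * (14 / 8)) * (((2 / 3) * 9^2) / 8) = 399 / 128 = 3.12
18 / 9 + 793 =795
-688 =-688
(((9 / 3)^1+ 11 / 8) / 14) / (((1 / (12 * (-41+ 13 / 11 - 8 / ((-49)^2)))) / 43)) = -339181635 / 52822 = -6421.22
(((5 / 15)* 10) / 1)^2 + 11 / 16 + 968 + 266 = 179395 / 144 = 1245.80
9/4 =2.25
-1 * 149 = -149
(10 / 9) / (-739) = -10 / 6651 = -0.00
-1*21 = -21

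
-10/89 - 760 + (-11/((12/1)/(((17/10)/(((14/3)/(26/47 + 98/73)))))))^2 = -3900105100263471/5133664972100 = -759.71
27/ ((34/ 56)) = 44.47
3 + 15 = 18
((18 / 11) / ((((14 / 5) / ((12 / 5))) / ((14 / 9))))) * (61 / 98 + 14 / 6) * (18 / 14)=2844 / 343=8.29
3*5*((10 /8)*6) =225 /2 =112.50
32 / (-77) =-32 / 77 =-0.42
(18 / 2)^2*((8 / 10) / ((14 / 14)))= 324 / 5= 64.80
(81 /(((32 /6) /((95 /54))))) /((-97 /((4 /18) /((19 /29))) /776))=-145 /2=-72.50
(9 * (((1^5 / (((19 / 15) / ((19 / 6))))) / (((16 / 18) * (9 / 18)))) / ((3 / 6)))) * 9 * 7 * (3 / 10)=15309 / 8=1913.62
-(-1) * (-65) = -65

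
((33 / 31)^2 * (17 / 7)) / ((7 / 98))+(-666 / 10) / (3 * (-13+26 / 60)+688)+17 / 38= 9231561487 / 237476554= 38.87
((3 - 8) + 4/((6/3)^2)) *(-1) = 4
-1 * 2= -2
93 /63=31 /21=1.48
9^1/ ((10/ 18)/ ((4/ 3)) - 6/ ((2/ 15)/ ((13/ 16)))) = -0.25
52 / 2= 26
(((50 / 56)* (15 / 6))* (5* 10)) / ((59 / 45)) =140625 / 1652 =85.12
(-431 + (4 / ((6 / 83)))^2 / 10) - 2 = -5707 / 45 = -126.82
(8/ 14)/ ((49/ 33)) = 132/ 343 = 0.38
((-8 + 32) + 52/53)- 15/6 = 2383/106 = 22.48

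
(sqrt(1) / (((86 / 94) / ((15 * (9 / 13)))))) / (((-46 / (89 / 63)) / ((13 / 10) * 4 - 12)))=213333 / 89999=2.37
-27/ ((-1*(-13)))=-27/ 13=-2.08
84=84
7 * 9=63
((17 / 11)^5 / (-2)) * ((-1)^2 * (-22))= 1419857 / 14641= 96.98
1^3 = 1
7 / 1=7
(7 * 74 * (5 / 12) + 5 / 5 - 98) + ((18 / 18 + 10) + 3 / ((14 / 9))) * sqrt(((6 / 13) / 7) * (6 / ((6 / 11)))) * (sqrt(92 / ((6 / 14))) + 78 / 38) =543 * sqrt(6006) / 1862 + 713 / 6 + 181 * sqrt(6578) / 91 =302.75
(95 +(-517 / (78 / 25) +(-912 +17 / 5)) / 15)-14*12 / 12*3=-108929 / 5850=-18.62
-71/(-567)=0.13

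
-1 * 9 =-9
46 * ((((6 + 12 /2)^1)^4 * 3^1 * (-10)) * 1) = -28615680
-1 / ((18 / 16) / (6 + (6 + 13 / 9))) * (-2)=1936 / 81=23.90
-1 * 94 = -94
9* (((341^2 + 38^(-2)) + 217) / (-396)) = -168223113 / 63536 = -2647.68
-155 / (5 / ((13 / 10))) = -403 / 10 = -40.30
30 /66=5 /11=0.45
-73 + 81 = 8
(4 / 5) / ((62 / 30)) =12 / 31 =0.39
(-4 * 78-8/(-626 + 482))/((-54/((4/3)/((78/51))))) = 95455/18954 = 5.04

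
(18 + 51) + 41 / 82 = 69.50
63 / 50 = 1.26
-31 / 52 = -0.60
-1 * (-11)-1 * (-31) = 42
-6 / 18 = -1 / 3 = -0.33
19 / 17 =1.12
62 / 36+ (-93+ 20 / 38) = -31037 / 342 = -90.75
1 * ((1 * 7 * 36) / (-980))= -9 / 35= -0.26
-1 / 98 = -0.01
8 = 8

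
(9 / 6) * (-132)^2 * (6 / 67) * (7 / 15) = 365904 / 335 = 1092.25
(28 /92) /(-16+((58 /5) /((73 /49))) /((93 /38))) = -237615 /10007852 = -0.02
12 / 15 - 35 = -171 / 5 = -34.20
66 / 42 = 11 / 7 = 1.57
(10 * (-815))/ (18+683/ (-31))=10106/ 5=2021.20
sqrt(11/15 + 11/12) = sqrt(165)/10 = 1.28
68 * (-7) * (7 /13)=-3332 /13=-256.31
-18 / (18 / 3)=-3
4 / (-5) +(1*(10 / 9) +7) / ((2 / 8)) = 1424 / 45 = 31.64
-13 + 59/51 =-604/51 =-11.84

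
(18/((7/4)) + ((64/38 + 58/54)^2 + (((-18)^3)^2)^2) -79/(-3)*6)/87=2131095104730141210865/160269921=13296912430187.95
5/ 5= 1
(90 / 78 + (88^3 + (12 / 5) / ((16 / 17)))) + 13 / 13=177183943 / 260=681476.70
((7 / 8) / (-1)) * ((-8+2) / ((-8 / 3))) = -63 / 32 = -1.97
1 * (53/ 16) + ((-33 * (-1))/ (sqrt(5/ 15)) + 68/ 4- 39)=-299/ 16 + 33 * sqrt(3)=38.47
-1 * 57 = -57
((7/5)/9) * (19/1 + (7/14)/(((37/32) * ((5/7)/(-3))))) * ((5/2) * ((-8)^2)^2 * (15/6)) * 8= 182296576/333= 547437.17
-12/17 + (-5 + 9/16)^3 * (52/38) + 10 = -72950235/661504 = -110.28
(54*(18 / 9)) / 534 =18 / 89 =0.20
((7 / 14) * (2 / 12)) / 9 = 1 / 108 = 0.01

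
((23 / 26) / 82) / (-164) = -23 / 349648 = -0.00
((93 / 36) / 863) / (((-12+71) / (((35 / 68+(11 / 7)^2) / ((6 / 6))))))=308233 / 2035865328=0.00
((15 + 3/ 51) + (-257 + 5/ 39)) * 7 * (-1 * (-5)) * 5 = -28056350/ 663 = -42317.27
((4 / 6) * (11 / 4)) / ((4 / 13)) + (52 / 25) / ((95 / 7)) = 348361 / 57000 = 6.11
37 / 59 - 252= -14831 / 59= -251.37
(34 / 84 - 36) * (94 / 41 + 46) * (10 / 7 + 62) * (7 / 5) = -43809480 / 287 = -152646.27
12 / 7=1.71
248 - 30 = 218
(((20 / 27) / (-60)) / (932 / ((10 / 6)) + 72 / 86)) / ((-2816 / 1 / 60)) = 1075 / 2288715264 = 0.00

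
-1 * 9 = -9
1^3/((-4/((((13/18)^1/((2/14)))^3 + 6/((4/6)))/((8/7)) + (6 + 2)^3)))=-29530285/186624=-158.23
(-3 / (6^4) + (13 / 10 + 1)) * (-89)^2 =39311923 / 2160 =18199.96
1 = 1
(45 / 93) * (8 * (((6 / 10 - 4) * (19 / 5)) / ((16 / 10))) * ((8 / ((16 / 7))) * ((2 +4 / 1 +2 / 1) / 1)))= -27132 / 31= -875.23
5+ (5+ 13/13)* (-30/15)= -7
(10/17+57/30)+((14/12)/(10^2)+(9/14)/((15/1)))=181553/71400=2.54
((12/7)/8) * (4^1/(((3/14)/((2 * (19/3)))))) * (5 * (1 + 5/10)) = 380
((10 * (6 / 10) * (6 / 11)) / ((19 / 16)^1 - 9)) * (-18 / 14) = 5184 / 9625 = 0.54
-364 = -364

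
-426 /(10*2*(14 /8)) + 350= 11824 /35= 337.83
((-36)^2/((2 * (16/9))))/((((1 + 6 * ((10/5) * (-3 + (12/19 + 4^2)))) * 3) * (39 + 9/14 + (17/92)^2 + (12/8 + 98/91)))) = 592687368/33922724783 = 0.02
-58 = -58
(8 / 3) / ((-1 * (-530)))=4 / 795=0.01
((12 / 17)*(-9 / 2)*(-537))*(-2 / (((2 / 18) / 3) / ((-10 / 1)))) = 15658920 / 17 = 921112.94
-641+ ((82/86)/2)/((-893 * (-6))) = -641.00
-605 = -605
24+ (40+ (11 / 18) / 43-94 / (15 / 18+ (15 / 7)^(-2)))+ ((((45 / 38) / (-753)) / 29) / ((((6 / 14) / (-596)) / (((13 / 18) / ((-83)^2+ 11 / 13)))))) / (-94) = -125979300958775423 / 4956894787546944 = -25.41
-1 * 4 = -4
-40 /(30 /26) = -104 /3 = -34.67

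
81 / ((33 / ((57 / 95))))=81 / 55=1.47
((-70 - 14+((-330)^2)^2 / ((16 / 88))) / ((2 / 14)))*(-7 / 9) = -1065352363628 / 3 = -355117454542.67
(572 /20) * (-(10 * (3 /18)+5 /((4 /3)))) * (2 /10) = -1859 /60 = -30.98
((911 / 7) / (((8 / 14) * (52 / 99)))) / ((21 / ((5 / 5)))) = 30063 / 1456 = 20.65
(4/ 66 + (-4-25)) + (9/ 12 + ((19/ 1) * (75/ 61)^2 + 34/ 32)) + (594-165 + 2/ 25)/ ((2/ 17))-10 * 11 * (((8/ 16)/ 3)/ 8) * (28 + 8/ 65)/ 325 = 10095377369351/ 2766935600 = 3648.58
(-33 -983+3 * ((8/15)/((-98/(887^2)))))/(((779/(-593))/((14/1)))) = 147722.40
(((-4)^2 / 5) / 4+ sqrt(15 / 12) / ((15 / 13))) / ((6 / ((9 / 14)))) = 3 / 35+ 13 *sqrt(5) / 280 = 0.19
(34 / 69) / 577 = 34 / 39813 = 0.00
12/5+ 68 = 70.40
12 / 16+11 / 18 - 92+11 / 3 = -3131 / 36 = -86.97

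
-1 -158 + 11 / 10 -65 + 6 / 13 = -28917 / 130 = -222.44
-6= -6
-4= -4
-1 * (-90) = 90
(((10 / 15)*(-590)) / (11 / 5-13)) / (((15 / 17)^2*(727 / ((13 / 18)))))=221663 / 4769847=0.05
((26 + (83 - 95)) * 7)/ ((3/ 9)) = 294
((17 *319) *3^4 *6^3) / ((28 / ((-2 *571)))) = -27088470684 / 7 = -3869781526.29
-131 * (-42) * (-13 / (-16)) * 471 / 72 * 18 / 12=5614791 / 128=43865.55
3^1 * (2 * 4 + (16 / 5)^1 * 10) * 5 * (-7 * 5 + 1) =-20400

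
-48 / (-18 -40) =24 / 29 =0.83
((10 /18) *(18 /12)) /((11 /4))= 10 /33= 0.30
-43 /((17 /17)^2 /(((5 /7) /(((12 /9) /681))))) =-439245 /28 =-15687.32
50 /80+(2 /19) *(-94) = -1409 /152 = -9.27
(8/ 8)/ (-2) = -1/ 2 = -0.50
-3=-3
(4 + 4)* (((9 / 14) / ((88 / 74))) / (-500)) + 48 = 1847667 / 38500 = 47.99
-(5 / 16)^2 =-25 / 256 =-0.10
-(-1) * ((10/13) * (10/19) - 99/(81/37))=-99629/2223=-44.82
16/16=1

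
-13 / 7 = -1.86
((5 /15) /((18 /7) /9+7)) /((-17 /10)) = -0.03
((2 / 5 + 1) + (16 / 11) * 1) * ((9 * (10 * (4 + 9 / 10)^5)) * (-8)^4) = 102179206870272 / 34375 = 2972486018.04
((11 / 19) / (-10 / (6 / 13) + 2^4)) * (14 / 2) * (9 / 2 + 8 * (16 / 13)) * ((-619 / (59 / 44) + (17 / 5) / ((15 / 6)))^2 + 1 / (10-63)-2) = -2104730445912658179 / 968357633750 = -2173505.30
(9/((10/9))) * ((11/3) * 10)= 297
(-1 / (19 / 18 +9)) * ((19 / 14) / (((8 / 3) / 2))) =-513 / 5068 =-0.10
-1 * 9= -9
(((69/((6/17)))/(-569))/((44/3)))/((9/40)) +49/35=121664/93885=1.30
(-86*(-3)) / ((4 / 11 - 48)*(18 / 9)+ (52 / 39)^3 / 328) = -1570833 / 580024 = -2.71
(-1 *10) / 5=-2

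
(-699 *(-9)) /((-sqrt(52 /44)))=-6291 *sqrt(143) /13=-5786.88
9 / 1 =9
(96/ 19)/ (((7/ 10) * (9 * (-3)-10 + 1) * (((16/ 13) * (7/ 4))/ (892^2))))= -206872640/ 2793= -74068.26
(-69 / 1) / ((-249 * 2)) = 23 / 166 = 0.14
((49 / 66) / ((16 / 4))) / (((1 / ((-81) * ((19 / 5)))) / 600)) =-377055 / 11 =-34277.73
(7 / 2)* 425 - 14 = 2947 / 2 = 1473.50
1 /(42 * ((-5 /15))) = -1 /14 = -0.07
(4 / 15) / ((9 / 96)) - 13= -457 / 45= -10.16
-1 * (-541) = 541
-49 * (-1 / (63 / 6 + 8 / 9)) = 882 / 205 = 4.30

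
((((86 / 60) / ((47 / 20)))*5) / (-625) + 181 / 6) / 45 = 354401 / 528750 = 0.67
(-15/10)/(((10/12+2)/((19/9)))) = -1.12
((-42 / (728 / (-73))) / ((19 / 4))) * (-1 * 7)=-1533 / 247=-6.21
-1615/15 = -323/3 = -107.67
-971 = -971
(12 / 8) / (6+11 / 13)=39 / 178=0.22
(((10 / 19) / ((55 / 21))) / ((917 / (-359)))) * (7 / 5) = -15078 / 136895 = -0.11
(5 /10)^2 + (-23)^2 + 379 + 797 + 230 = 7741 /4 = 1935.25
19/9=2.11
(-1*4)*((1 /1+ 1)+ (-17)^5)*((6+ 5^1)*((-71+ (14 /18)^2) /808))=-14842690885 /2727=-5442864.28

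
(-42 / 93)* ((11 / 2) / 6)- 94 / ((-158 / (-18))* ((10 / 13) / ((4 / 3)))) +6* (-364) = -161852647 / 73470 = -2202.98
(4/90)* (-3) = -2/15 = -0.13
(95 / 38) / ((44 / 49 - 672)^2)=12005 / 2162714912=0.00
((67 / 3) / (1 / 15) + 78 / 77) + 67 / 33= 78088 / 231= 338.04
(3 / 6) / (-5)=-1 / 10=-0.10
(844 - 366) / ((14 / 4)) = 956 / 7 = 136.57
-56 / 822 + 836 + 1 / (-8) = 2748133 / 3288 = 835.81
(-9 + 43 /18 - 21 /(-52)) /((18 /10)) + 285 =1185895 /4212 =281.55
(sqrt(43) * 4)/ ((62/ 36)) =72 * sqrt(43)/ 31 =15.23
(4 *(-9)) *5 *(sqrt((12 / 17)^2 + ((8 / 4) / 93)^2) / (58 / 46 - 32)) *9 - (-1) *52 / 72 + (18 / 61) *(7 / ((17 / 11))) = 38429 / 18666 + 24840 *sqrt(311653) / 372589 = 39.28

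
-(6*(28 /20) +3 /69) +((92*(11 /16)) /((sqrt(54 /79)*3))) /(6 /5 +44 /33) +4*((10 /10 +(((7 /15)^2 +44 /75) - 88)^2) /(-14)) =-17776785781 /8150625 +1265*sqrt(474) /2736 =-2170.97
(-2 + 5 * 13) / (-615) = -21 / 205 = -0.10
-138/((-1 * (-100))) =-69/50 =-1.38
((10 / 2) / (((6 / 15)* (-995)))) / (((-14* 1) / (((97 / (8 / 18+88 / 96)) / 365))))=873 / 4982761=0.00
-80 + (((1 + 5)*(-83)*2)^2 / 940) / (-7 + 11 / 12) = -4348448 / 17155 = -253.48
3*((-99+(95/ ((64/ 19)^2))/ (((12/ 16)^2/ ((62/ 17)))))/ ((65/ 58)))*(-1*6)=25394459/ 35360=718.17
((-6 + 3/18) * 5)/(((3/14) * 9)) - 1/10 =-12331/810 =-15.22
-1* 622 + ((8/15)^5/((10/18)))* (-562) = -280821866/421875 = -665.65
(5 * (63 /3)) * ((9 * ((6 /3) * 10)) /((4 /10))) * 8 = 378000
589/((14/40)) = 11780/7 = 1682.86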